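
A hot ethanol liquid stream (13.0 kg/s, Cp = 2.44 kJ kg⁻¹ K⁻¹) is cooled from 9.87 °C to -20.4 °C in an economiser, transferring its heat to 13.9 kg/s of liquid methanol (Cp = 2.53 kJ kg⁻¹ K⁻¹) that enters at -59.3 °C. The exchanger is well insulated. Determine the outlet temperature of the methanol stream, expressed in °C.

T_c,out = -32.0 °C

Heat released by hot stream: Q = 13.0 × 2.44 × (9.87 − -20.4) = 960.16 kJ/s
Energy balance on cold side (adiabatic exchanger): Q = ṁ_c·Cp_c·(T_c,out − T_c,in)
T_c,out = -59.3 + 960.16/(13.9 × 2.53) = -31.997 °C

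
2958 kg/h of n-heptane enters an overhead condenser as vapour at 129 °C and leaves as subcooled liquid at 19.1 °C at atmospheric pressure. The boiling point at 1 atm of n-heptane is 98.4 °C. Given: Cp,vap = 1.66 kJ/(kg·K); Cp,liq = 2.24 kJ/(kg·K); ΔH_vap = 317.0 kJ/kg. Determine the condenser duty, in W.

Q_c = 448000 W

vapour 129→98.4 °C: -50.796 kJ/kg
condensation at 98.4 °C: -317 kJ/kg
liquid 98.4→19.1 °C: -177.63 kJ/kg
Δh = -50.796 + -317 + -177.63 = -545.43 kJ/kg
Q = ṁ·Δh = 2958 kg/h × -545.43 kJ/kg = -1.6134e+06 kJ/h
|Q| = 448.16 kW = 448160 W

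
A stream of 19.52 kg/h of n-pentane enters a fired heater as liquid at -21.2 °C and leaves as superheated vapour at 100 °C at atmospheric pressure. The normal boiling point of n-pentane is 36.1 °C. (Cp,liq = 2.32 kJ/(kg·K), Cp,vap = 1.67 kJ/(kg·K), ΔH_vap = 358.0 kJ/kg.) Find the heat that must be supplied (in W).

Q = 3240 W

liquid -21.2→36.1 °C: 132.94 kJ/kg
vaporisation at 36.1 °C: 358 kJ/kg
vapour 36.1→100 °C: 106.71 kJ/kg
Δh = 132.94 + 358 + 106.71 = 597.65 kJ/kg
Q = ṁ·Δh = 19.52 kg/h × 597.65 kJ/kg = 11666 kJ/h
|Q| = 3.2406 kW = 3240.6 W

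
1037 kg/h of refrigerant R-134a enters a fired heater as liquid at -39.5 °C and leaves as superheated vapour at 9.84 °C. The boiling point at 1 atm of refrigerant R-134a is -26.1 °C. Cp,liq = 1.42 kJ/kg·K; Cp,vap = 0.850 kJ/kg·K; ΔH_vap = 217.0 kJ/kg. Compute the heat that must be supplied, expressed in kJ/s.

liquid -39.5→-26.1 °C: 19.028 kJ/kg
vaporisation at -26.1 °C: 217 kJ/kg
vapour -26.1→9.84 °C: 30.549 kJ/kg
Δh = 19.028 + 217 + 30.549 = 266.58 kJ/kg
Q = ṁ·Δh = 1037 kg/h × 266.58 kJ/kg = 276440 kJ/h
|Q| = 76.789 kW

Q = 76.8 kJ/s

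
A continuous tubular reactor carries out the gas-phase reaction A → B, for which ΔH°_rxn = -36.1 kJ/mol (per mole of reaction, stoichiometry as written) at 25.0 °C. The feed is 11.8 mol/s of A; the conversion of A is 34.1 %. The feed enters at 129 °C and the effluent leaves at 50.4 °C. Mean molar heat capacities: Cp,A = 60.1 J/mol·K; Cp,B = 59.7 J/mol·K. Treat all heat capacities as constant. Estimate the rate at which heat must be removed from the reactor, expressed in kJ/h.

Q_out = 724000 kJ/h

Extent of reaction ξ = 0.341 × 11.8 = 4.0238 mol/s
Reaction term: ξ·ΔH°_rxn = 4.0238 × -36.1 = -145.26 kJ/s
Sensible, feed 129→25 °C: -73.755 kJ/s
Outlet flows (mol/s): A 7.7762, B 4.0238
Sensible, products 25→50.4 °C: 17.972 kJ/s
Q = ΔH = -201.04 kJ/s = -201.04 kW
Heat removed = 723750 kJ/h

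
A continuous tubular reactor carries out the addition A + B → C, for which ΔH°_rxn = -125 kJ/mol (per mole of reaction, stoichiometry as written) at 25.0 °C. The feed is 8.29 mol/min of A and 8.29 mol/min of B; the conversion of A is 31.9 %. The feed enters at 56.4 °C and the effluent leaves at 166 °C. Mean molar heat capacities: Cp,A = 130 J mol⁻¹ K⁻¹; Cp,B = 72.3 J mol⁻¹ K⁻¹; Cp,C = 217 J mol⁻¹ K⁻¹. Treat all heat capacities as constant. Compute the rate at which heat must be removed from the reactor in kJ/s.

Q_out = 2.35 kJ/s

Extent of reaction ξ = 0.319 × 8.29 = 2.6445 mol/min
Reaction term: ξ·ΔH°_rxn = 2.6445 × -125 = -330.56 kJ/min
Sensible, feed 56.4→25 °C: -52.66 kJ/min
Outlet flows (mol/min): A 5.6455, B 5.6455, C 2.6445
Sensible, products 25→166 °C: 241.95 kJ/min
Q = ΔH = -141.28 kJ/min = -2.3546 kW
Heat removed = 2.3546 kJ/s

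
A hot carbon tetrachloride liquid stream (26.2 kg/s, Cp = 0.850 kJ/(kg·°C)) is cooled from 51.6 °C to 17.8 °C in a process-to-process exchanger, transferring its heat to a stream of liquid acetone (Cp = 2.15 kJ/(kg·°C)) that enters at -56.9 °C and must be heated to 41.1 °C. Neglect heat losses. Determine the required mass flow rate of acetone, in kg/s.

Heat released by hot stream: Q = 26.2 × 0.850 × (51.6 − 17.8) = 752.73 kJ/s
Energy balance on cold side (adiabatic exchanger): Q = ṁ_c·Cp_c·(T_c,out − T_c,in)
ṁ_c = 752.73 / [2.15 × (41.1 − -56.9)] = 3.5725 kg/s

ṁ_c = 3.57 kg/s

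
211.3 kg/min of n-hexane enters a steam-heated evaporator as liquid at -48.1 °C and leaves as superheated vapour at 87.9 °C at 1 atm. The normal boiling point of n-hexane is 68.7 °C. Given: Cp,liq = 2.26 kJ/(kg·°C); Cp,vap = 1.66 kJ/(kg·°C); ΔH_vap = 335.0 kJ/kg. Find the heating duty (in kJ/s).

Q = 2220 kJ/s

liquid -48.1→68.7 °C: 263.97 kJ/kg
vaporisation at 68.7 °C: 335 kJ/kg
vapour 68.7→87.9 °C: 31.872 kJ/kg
Δh = 263.97 + 335 + 31.872 = 630.84 kJ/kg
Q = ṁ·Δh = 211.3 kg/min × 630.84 kJ/kg = 133300 kJ/min
|Q| = 2221.6 kW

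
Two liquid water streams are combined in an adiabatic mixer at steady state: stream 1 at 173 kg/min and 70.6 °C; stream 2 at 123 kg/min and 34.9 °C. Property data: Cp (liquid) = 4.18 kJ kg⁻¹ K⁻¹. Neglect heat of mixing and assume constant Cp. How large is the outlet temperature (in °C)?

T_out = 55.8 °C

Energy balance with Q = 0: Σ ṁᵢCp,ᵢ(T_out − Tᵢ) = 0
T_out = Σ ṁᵢCp,ᵢTᵢ / Σ ṁᵢCp,ᵢ
      = 68997 / 1237.3 = 55.765 °C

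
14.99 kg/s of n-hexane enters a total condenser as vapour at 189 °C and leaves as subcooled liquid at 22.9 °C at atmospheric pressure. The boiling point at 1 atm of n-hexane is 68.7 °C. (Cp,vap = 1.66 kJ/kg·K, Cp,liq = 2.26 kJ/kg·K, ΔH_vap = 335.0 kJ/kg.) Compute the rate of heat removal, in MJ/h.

Q_c = 34400 MJ/h

vapour 189→68.7 °C: -199.7 kJ/kg
condensation at 68.7 °C: -335 kJ/kg
liquid 68.7→22.9 °C: -103.51 kJ/kg
Δh = -199.7 + -335 + -103.51 = -638.21 kJ/kg
Q = ṁ·Δh = 14.99 kg/s × -638.21 kJ/kg = -9566.7 kJ/s
|Q| = 9566.7 kW = 34440 MJ/h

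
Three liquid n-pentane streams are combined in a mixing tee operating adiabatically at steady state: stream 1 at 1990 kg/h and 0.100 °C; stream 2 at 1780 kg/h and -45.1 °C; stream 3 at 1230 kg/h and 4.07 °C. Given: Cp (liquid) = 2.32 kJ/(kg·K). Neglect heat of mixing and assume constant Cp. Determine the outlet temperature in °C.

Adiabatic, steady state ⇒ Σ ṁᵢCp,ᵢ(T_out − Tᵢ) = 0
Σ ṁᵢCp,ᵢTᵢ = 1990×2.32×0.100 + 1780×2.32×-45.1 + 1230×2.32×4.07 = -174170
Σ ṁᵢCp,ᵢ = 1990×2.32 + 1780×2.32 + 1230×2.32 = 11600
T_out = -174170 / 11600 = -15.015 °C

T_out = -15.0 °C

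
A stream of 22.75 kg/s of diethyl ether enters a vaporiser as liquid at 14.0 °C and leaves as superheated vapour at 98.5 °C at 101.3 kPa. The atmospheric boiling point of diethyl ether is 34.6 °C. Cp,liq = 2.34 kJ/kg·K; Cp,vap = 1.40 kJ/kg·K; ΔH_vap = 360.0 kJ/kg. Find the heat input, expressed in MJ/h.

Q = 40800 MJ/h

liquid 14.0→34.6 °C: 48.204 kJ/kg
vaporisation at 34.6 °C: 360 kJ/kg
vapour 34.6→98.5 °C: 89.46 kJ/kg
Δh = 48.204 + 360 + 89.46 = 497.66 kJ/kg
Q = ṁ·Δh = 22.75 kg/s × 497.66 kJ/kg = 11322 kJ/s
|Q| = 11322 kW = 40759 MJ/h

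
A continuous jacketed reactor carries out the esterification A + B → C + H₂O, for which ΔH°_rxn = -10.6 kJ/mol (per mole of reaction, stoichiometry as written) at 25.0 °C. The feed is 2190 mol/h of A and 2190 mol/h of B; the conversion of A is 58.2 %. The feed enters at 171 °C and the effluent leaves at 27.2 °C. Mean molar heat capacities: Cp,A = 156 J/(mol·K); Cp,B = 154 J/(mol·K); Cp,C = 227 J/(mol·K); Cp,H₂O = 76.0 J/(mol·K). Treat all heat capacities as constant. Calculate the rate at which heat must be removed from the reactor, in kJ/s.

Q_out = 30.9 kJ/s

Extent of reaction ξ = 0.582 × 2190 = 1274.6 mol/h
Reaction term: ξ·ΔH°_rxn = 1274.6 × -10.6 = -13511 kJ/h
Sensible, feed 171→25 °C: -99119 kJ/h
Outlet flows (mol/h): A 915.42, B 915.42, C 1274.6, H₂O 1274.6
Sensible, products 25→27.2 °C: 1474 kJ/h
Q = ΔH = -111160 kJ/h = -30.877 kW
Heat removed = 30.877 kJ/s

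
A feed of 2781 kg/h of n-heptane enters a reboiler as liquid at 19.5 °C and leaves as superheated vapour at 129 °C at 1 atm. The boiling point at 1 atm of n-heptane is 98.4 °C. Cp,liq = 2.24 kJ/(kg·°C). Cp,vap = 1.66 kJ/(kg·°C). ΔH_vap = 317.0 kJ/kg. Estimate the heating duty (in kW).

liquid 19.5→98.4 °C: 176.74 kJ/kg
vaporisation at 98.4 °C: 317 kJ/kg
vapour 98.4→129 °C: 50.796 kJ/kg
Δh = 176.74 + 317 + 50.796 = 544.53 kJ/kg
Q = ṁ·Δh = 2781 kg/h × 544.53 kJ/kg = 1.5143e+06 kJ/h
|Q| = 420.65 kW

Q = 421 kW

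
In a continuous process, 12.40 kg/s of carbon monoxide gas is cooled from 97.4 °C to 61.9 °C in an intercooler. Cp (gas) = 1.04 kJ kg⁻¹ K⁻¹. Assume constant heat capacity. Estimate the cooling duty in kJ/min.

Q_c = 27500 kJ/min

Q = ṁ·Cp·ΔT = 12.40 × 1.04 × (61.9 − 97.4) = -457.81 kJ/s
Cooling duty = 27468 kJ/min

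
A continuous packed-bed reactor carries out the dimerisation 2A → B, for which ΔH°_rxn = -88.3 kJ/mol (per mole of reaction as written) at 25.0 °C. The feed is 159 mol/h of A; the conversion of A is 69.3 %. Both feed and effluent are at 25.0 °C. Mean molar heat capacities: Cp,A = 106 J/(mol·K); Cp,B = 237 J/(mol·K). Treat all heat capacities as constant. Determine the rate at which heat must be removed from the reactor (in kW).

Q_out = 1.35 kW

Extent of reaction ξ = 0.693 × 159 / 2 = 55.093 mol/h
Reaction term: ξ·ΔH°_rxn = 55.093 × -88.3 = -4864.8 kJ/h
Q = ΔH = -4864.8 kJ/h = -1.3513 kW
Heat removed = 1.3513 kW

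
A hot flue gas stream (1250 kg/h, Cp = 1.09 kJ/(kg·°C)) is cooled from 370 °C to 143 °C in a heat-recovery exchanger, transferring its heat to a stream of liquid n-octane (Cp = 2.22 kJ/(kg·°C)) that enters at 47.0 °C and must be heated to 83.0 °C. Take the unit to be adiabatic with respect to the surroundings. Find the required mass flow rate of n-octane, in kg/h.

ṁ_c = 3870 kg/h

Heat released by hot stream: Q = 1250 × 1.09 × (370 − 143) = 309290 kJ/h
Energy balance on cold side (adiabatic exchanger): Q = ṁ_c·Cp_c·(T_c,out − T_c,in)
ṁ_c = 309290 / [2.22 × (83.0 − 47.0)] = 3870 kg/h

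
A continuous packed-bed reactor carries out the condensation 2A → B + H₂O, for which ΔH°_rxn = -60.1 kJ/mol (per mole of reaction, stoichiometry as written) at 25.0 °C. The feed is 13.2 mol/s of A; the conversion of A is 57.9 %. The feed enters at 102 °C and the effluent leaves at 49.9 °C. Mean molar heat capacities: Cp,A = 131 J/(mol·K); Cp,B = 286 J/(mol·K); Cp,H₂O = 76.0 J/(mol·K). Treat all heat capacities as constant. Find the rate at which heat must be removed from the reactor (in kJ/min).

Extent of reaction ξ = 0.579 × 13.2 / 2 = 3.8214 mol/s
Reaction term: ξ·ΔH°_rxn = 3.8214 × -60.1 = -229.67 kJ/s
Sensible, feed 102→25 °C: -133.15 kJ/s
Outlet flows (mol/s): A 5.5572, B 3.8214, H₂O 3.8214
Sensible, products 25→49.9 °C: 52.572 kJ/s
Q = ΔH = -310.24 kJ/s = -310.24 kW
Heat removed = 18615 kJ/min

Q_out = 18600 kJ/min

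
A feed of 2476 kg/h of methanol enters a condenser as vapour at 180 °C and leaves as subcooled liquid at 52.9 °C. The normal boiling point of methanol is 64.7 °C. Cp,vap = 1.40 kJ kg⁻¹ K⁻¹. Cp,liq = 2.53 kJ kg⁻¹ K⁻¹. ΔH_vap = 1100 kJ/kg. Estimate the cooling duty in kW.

vapour 180→64.7 °C: -161.42 kJ/kg
condensation at 64.7 °C: -1100 kJ/kg
liquid 64.7→52.9 °C: -29.854 kJ/kg
Δh = -161.42 + -1100 + -29.854 = -1291.3 kJ/kg
Q = ṁ·Δh = 2476 kg/h × -1291.3 kJ/kg = -3.1972e+06 kJ/h
|Q| = 888.11 kW

Q_c = 888 kW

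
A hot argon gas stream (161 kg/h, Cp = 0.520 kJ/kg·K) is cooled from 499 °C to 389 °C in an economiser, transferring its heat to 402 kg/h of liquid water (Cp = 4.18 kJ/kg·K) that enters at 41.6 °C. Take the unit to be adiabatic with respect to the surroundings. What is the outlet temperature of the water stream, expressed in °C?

Heat released by hot stream: Q = 161 × 0.520 × (499 − 389) = 9209.2 kJ/h
Energy balance on cold side (adiabatic exchanger): Q = ṁ_c·Cp_c·(T_c,out − T_c,in)
T_c,out = 41.6 + 9209.2/(402 × 4.18) = 47.08 °C

T_c,out = 47.1 °C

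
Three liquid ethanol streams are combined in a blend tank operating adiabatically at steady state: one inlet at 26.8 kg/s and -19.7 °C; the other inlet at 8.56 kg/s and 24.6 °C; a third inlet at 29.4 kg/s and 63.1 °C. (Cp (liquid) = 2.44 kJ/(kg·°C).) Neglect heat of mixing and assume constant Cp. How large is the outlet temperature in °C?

T_out = 23.7 °C

Energy balance with Q = 0: Σ ṁᵢCp,ᵢ(T_out − Tᵢ) = 0
Σ ṁᵢCp,ᵢTᵢ = 26.8×2.44×-19.7 + 8.56×2.44×24.6 + 29.4×2.44×63.1 = 3752.1
Σ ṁᵢCp,ᵢ = 26.8×2.44 + 8.56×2.44 + 29.4×2.44 = 158.01
T_out = 3752.1 / 158.01 = 23.745 °C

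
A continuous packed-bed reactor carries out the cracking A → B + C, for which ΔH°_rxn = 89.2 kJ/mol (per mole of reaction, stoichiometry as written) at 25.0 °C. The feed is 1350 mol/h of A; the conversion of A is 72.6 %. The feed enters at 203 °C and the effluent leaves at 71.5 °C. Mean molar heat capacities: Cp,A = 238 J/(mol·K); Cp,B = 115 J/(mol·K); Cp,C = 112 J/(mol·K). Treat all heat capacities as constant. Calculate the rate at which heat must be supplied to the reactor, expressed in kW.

Extent of reaction ξ = 0.726 × 1350 = 980.1 mol/h
Reaction term: ξ·ΔH°_rxn = 980.1 × 89.2 = 87425 kJ/h
Sensible, feed 203→25 °C: -57191 kJ/h
Outlet flows (mol/h): A 369.9, B 980.1, C 980.1
Sensible, products 25→71.5 °C: 14439 kJ/h
Q = ΔH = 44673 kJ/h = 12.409 kW
Heat supplied = 12.409 kW

Q_in = 12.4 kW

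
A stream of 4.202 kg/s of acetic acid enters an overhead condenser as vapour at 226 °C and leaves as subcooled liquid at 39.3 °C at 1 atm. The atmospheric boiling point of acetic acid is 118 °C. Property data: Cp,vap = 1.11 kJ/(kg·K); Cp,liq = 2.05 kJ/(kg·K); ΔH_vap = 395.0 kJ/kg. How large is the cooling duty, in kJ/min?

Q_c = 170000 kJ/min

vapour 226→118 °C: -119.88 kJ/kg
condensation at 118 °C: -395 kJ/kg
liquid 118→39.3 °C: -161.33 kJ/kg
Δh = -119.88 + -395 + -161.33 = -676.22 kJ/kg
Q = ṁ·Δh = 4.202 kg/s × -676.22 kJ/kg = -2841.5 kJ/s
|Q| = 2841.5 kW = 170490 kJ/min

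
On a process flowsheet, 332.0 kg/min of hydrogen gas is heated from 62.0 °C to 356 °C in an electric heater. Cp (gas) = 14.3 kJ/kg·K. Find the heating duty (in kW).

Q = ṁ·Cp·ΔT = 332.0 × 14.3 × (356 − 62.0) = 1.3958e+06 kJ/min
Converting: 1.3958e+06 / 60 s = 23263 kW

Q = 23300 kW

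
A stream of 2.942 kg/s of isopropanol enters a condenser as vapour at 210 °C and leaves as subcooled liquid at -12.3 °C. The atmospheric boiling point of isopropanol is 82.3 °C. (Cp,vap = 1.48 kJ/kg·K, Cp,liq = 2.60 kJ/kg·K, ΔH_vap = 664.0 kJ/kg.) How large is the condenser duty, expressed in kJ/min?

vapour 210→82.3 °C: -189 kJ/kg
condensation at 82.3 °C: -664 kJ/kg
liquid 82.3→-12.3 °C: -245.96 kJ/kg
Δh = -189 + -664 + -245.96 = -1099 kJ/kg
Q = ṁ·Δh = 2.942 kg/s × -1099 kJ/kg = -3233.1 kJ/s
|Q| = 3233.1 kW = 193990 kJ/min

Q_c = 194000 kJ/min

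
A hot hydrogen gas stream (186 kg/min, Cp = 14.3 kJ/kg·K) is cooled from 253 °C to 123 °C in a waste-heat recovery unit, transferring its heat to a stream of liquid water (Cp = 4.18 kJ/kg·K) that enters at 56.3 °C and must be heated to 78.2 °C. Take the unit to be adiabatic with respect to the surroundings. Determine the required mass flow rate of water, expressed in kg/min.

ṁ_c = 3780 kg/min

Heat released by hot stream: Q = 186 × 14.3 × (253 − 123) = 345770 kJ/min
Energy balance on cold side (adiabatic exchanger): Q = ṁ_c·Cp_c·(T_c,out − T_c,in)
ṁ_c = 345770 / [4.18 × (78.2 − 56.3)] = 3777.2 kg/min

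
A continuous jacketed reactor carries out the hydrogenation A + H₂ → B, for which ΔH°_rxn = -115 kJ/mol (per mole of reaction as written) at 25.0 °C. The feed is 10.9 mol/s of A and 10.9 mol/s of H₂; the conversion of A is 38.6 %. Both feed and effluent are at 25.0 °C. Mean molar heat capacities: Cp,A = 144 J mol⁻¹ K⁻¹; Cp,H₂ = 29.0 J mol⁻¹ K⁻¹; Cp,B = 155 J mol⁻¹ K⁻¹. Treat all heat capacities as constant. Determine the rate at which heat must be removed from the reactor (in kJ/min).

Extent of reaction ξ = 0.386 × 10.9 = 4.2074 mol/s
Reaction term: ξ·ΔH°_rxn = 4.2074 × -115 = -483.85 kJ/s
Q = ΔH = -483.85 kJ/s = -483.85 kW
Heat removed = 29031 kJ/min

Q_out = 29000 kJ/min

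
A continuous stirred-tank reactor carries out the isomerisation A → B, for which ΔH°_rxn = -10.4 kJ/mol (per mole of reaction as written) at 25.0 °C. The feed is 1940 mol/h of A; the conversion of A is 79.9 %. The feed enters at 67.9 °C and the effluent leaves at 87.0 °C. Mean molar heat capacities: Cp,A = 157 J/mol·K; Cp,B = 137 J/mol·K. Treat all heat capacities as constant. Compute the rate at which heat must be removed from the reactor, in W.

Extent of reaction ξ = 0.799 × 1940 = 1550.1 mol/h
Reaction term: ξ·ΔH°_rxn = 1550.1 × -10.4 = -16121 kJ/h
Sensible, feed 67.9→25 °C: -13066 kJ/h
Outlet flows (mol/h): A 389.94, B 1550.1
Sensible, products 25→87.0 °C: 16962 kJ/h
Q = ΔH = -12225 kJ/h = -3.3959 kW
Heat removed = 3395.9 W

Q_out = 3400 W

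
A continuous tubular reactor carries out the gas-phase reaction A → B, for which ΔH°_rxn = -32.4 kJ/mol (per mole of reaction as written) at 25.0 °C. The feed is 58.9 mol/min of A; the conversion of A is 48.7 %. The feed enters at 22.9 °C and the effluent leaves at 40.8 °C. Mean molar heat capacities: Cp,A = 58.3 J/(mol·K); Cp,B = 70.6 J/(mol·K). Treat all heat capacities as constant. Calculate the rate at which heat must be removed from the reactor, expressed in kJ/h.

Q_out = 51700 kJ/h

Extent of reaction ξ = 0.487 × 58.9 = 28.684 mol/min
Reaction term: ξ·ΔH°_rxn = 28.684 × -32.4 = -929.37 kJ/min
Sensible, feed 22.9→25 °C: 7.2111 kJ/min
Outlet flows (mol/min): A 30.216, B 28.684
Sensible, products 25→40.8 °C: 59.83 kJ/min
Q = ΔH = -862.33 kJ/min = -14.372 kW
Heat removed = 51740 kJ/h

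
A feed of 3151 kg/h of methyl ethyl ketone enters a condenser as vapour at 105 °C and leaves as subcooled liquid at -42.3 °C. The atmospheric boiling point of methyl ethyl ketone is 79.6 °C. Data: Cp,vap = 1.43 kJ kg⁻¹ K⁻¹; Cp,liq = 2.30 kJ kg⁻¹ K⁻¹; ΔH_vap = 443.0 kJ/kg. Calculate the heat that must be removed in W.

vapour 105→79.6 °C: -36.322 kJ/kg
condensation at 79.6 °C: -443 kJ/kg
liquid 79.6→-42.3 °C: -280.37 kJ/kg
Δh = -36.322 + -443 + -280.37 = -759.69 kJ/kg
Q = ṁ·Δh = 3151 kg/h × -759.69 kJ/kg = -2.3938e+06 kJ/h
|Q| = 664.94 kW = 664940 W

Q_c = 665000 W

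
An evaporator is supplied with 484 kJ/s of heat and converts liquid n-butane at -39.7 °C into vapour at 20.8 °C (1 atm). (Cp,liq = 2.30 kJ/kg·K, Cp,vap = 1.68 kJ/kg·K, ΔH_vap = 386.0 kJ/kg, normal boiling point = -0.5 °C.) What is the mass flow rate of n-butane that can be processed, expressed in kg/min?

Δh = 2.30×(-0.5−-39.7) + 386.0 + 1.68×(20.8−-0.5) = 511.94 kJ/kg
Q = 484 kJ/s = 484 kJ/s = 29040 kJ/min
ṁ = Q/Δh = 29040 / 511.94 = 56.725 kg/min

ṁ = 56.7 kg/min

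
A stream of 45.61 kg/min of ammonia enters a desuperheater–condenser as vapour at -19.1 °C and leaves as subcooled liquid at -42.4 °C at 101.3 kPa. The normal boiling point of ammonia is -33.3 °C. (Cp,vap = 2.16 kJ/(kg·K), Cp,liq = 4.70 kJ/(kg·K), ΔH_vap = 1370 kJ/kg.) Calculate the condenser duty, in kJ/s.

vapour -19.1→-33.3 °C: -30.672 kJ/kg
condensation at -33.3 °C: -1370 kJ/kg
liquid -33.3→-42.4 °C: -42.77 kJ/kg
Δh = -30.672 + -1370 + -42.77 = -1443.4 kJ/kg
Q = ṁ·Δh = 45.61 kg/min × -1443.4 kJ/kg = -65835 kJ/min
|Q| = 1097.3 kW

Q_c = 1100 kJ/s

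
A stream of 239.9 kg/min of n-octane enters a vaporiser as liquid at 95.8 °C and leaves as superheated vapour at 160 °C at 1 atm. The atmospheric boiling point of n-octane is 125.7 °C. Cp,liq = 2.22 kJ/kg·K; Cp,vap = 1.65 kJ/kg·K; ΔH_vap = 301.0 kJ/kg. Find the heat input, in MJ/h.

Q = 6100 MJ/h

liquid 95.8→125.7 °C: 66.378 kJ/kg
vaporisation at 125.7 °C: 301 kJ/kg
vapour 125.7→160 °C: 56.595 kJ/kg
Δh = 66.378 + 301 + 56.595 = 423.97 kJ/kg
Q = ṁ·Δh = 239.9 kg/min × 423.97 kJ/kg = 101710 kJ/min
|Q| = 1695.2 kW = 6102.7 MJ/h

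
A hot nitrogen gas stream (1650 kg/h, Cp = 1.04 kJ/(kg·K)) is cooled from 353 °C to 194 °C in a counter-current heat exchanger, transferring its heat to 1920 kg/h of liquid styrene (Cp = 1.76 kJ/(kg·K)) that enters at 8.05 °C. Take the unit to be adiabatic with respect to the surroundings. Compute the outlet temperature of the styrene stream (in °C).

T_c,out = 88.8 °C

Heat released by hot stream: Q = 1650 × 1.04 × (353 − 194) = 272840 kJ/h
Energy balance on cold side (adiabatic exchanger): Q = ṁ_c·Cp_c·(T_c,out − T_c,in)
T_c,out = 8.05 + 272840/(1920 × 1.76) = 88.792 °C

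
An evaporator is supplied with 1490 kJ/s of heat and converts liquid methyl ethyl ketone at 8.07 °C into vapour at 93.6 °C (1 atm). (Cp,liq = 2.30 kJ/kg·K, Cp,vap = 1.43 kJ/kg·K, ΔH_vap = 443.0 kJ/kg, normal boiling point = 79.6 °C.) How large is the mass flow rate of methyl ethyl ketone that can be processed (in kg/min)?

Δh = 2.30×(79.6−8.07) + 443.0 + 1.43×(93.6−79.6) = 627.54 kJ/kg
Q = 1490 kJ/s = 1490 kJ/s = 89400 kJ/min
ṁ = Q/Δh = 89400 / 627.54 = 142.46 kg/min

ṁ = 142 kg/min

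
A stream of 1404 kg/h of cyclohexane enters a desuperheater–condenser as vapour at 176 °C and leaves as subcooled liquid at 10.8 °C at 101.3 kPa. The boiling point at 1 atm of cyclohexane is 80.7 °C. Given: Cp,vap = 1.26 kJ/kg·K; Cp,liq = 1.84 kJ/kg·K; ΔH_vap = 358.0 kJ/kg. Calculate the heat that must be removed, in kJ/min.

Q_c = 14200 kJ/min

vapour 176→80.7 °C: -120.08 kJ/kg
condensation at 80.7 °C: -358 kJ/kg
liquid 80.7→10.8 °C: -128.62 kJ/kg
Δh = -120.08 + -358 + -128.62 = -606.69 kJ/kg
Q = ṁ·Δh = 1404 kg/h × -606.69 kJ/kg = -851800 kJ/h
|Q| = 236.61 kW = 14197 kJ/min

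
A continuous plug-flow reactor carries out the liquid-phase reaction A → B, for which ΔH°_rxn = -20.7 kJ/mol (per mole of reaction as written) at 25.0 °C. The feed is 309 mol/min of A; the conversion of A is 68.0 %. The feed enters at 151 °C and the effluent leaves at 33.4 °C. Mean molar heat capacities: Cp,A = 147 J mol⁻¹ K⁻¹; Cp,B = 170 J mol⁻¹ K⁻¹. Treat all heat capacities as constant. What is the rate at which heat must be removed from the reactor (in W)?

Extent of reaction ξ = 0.680 × 309 = 210.12 mol/min
Reaction term: ξ·ΔH°_rxn = 210.12 × -20.7 = -4349.5 kJ/min
Sensible, feed 151→25 °C: -5723.3 kJ/min
Outlet flows (mol/min): A 98.88, B 210.12
Sensible, products 25→33.4 °C: 422.15 kJ/min
Q = ΔH = -9650.6 kJ/min = -160.84 kW
Heat removed = 160840 W

Q_out = 161000 W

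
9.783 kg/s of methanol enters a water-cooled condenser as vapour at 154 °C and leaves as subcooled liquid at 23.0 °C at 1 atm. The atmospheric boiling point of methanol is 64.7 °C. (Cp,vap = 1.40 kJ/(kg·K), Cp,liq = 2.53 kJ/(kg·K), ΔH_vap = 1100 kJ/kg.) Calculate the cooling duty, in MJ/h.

vapour 154→64.7 °C: -125.02 kJ/kg
condensation at 64.7 °C: -1100 kJ/kg
liquid 64.7→23.0 °C: -105.5 kJ/kg
Δh = -125.02 + -1100 + -105.5 = -1330.5 kJ/kg
Q = ṁ·Δh = 9.783 kg/s × -1330.5 kJ/kg = -13016 kJ/s
|Q| = 13016 kW = 46859 MJ/h

Q_c = 46900 MJ/h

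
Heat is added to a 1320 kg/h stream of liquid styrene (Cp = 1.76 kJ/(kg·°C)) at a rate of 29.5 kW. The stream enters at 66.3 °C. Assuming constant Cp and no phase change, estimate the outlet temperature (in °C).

Q = 29.5 kW = 106200 kJ/h
ΔT = Q/(ṁ·Cp) = 106200/(1320×1.76) = 45.713 K
T_out = 66.3 + 45.713 = 112.01 °C

T_out = 112 °C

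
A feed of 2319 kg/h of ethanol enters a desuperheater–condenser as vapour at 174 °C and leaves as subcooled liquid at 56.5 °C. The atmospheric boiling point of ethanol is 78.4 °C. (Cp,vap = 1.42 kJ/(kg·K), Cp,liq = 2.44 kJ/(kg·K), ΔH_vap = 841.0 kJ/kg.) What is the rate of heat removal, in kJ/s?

vapour 174→78.4 °C: -135.75 kJ/kg
condensation at 78.4 °C: -841 kJ/kg
liquid 78.4→56.5 °C: -53.436 kJ/kg
Δh = -135.75 + -841 + -53.436 = -1030.2 kJ/kg
Q = ṁ·Δh = 2319 kg/h × -1030.2 kJ/kg = -2.389e+06 kJ/h
|Q| = 663.61 kW

Q_c = 664 kJ/s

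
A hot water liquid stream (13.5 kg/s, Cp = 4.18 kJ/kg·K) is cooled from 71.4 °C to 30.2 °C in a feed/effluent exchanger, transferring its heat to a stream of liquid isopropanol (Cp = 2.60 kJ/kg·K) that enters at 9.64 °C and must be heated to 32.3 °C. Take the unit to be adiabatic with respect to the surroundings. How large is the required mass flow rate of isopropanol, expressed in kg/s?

Heat released by hot stream: Q = 13.5 × 4.18 × (71.4 − 30.2) = 2324.9 kJ/s
Energy balance on cold side (adiabatic exchanger): Q = ṁ_c·Cp_c·(T_c,out − T_c,in)
ṁ_c = 2324.9 / [2.60 × (32.3 − 9.64)] = 39.462 kg/s

ṁ_c = 39.5 kg/s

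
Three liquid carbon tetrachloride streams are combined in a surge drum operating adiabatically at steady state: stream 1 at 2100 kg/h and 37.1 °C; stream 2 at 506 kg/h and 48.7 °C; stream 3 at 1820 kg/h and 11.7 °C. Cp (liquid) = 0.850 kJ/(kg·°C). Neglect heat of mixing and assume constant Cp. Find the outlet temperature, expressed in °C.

T_out = 28.0 °C

Energy balance with Q = 0: Σ ṁᵢCp,ᵢ(T_out − Tᵢ) = 0
Σ ṁᵢCp,ᵢTᵢ = 2100×0.850×37.1 + 506×0.850×48.7 + 1820×0.850×11.7 = 105270
Σ ṁᵢCp,ᵢ = 2100×0.850 + 506×0.850 + 1820×0.850 = 3762.1
T_out = 105270 / 3762.1 = 27.982 °C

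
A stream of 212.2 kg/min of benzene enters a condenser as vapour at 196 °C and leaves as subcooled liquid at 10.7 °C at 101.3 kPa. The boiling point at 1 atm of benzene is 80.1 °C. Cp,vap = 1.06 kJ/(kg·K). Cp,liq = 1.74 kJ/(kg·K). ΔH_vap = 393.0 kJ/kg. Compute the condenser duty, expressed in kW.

vapour 196→80.1 °C: -122.85 kJ/kg
condensation at 80.1 °C: -393 kJ/kg
liquid 80.1→10.7 °C: -120.76 kJ/kg
Δh = -122.85 + -393 + -120.76 = -636.61 kJ/kg
Q = ṁ·Δh = 212.2 kg/min × -636.61 kJ/kg = -135090 kJ/min
|Q| = 2251.5 kW

Q_c = 2250 kW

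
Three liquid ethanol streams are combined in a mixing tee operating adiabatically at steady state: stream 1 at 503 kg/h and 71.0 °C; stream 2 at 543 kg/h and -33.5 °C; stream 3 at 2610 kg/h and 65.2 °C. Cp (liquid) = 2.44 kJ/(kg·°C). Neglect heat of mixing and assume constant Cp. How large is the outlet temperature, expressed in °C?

Adiabatic, steady state ⇒ Σ ṁᵢCp,ᵢ(T_out − Tᵢ) = 0
Σ ṁᵢCp,ᵢTᵢ = 503×2.44×71.0 + 543×2.44×-33.5 + 2610×2.44×65.2 = 457970
Σ ṁᵢCp,ᵢ = 503×2.44 + 543×2.44 + 2610×2.44 = 8920.6
T_out = 457970 / 8920.6 = 51.339 °C

T_out = 51.3 °C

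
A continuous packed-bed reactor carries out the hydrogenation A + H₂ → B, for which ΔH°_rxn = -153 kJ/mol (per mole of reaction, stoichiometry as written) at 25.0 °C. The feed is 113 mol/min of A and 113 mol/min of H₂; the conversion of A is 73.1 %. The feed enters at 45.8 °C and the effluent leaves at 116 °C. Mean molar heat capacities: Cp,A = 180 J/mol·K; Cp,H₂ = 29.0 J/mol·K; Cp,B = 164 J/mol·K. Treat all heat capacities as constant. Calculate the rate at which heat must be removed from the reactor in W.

Q_out = 189000 W

Extent of reaction ξ = 0.731 × 113 = 82.603 mol/min
Reaction term: ξ·ΔH°_rxn = 82.603 × -153 = -12638 kJ/min
Sensible, feed 45.8→25 °C: -491.23 kJ/min
Outlet flows (mol/min): A 30.397, H₂ 30.397, B 82.603
Sensible, products 25→116 °C: 1810.9 kJ/min
Q = ΔH = -11319 kJ/min = -188.64 kW
Heat removed = 188640 W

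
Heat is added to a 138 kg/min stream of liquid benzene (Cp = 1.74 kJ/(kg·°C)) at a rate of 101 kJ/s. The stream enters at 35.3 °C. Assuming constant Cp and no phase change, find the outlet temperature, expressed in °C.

Q = 101 kJ/s = 6060 kJ/min
ΔT = Q/(ṁ·Cp) = 6060/(138×1.74) = 25.237 K
T_out = 35.3 + 25.237 = 60.537 °C

T_out = 60.5 °C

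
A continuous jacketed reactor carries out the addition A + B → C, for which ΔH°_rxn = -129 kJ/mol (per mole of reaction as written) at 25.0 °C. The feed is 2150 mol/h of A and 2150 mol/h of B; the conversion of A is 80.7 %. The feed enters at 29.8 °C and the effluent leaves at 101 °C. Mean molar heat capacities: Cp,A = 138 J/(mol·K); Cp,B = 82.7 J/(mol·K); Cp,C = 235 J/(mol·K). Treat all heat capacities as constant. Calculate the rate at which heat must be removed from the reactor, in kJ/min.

Q_out = 3140 kJ/min

Extent of reaction ξ = 0.807 × 2150 = 1735.1 mol/h
Reaction term: ξ·ΔH°_rxn = 1735.1 × -129 = -223820 kJ/h
Sensible, feed 29.8→25 °C: -2277.6 kJ/h
Outlet flows (mol/h): A 414.95, B 414.95, C 1735.1
Sensible, products 25→101 °C: 37948 kJ/h
Q = ΔH = -188150 kJ/h = -52.264 kW
Heat removed = 3135.9 kJ/min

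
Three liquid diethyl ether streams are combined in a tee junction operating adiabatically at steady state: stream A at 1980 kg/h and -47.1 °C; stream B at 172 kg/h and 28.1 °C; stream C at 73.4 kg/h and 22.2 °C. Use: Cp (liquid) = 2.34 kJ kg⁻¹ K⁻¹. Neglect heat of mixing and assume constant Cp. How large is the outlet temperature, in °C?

T_out = -39.0 °C

Energy balance with Q = 0: Σ ṁᵢCp,ᵢ(T_out − Tᵢ) = 0
Σ ṁᵢCp,ᵢTᵢ = 1980×2.34×-47.1 + 172×2.34×28.1 + 73.4×2.34×22.2 = -203100
Σ ṁᵢCp,ᵢ = 1980×2.34 + 172×2.34 + 73.4×2.34 = 5207.4
T_out = -203100 / 5207.4 = -39.002 °C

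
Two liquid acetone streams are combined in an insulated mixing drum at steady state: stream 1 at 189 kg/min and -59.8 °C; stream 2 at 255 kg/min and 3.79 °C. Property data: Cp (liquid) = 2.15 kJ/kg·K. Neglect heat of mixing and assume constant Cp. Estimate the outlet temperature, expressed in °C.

No heat crosses the boundary, so H_out = H_in.
Σ ṁᵢCp,ᵢTᵢ = 189×2.15×-59.8 + 255×2.15×3.79 = -22222
Σ ṁᵢCp,ᵢ = 189×2.15 + 255×2.15 = 954.6
T_out = -22222 / 954.6 = -23.279 °C

T_out = -23.3 °C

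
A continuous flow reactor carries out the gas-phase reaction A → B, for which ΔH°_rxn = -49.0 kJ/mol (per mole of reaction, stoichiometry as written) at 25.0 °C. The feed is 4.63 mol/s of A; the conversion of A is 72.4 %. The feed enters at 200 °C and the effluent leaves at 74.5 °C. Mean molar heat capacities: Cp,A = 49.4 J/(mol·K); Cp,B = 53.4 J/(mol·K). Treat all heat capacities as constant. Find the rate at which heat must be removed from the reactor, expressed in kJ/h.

Extent of reaction ξ = 0.724 × 4.63 = 3.3521 mol/s
Reaction term: ξ·ΔH°_rxn = 3.3521 × -49.0 = -164.25 kJ/s
Sensible, feed 200→25 °C: -40.026 kJ/s
Outlet flows (mol/s): A 1.2779, B 3.3521
Sensible, products 25→74.5 °C: 11.985 kJ/s
Q = ΔH = -192.29 kJ/s = -192.29 kW
Heat removed = 692260 kJ/h

Q_out = 692000 kJ/h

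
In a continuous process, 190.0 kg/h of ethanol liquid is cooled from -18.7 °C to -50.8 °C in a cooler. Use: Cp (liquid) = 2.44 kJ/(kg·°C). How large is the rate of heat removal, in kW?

Q = ṁ·Cp·ΔT = 190.0 × 2.44 × (-50.8 − -18.7) = -14882 kJ/h
Converting: 14882 / 3600 s = 4.1338 kW

Q_c = 4.13 kW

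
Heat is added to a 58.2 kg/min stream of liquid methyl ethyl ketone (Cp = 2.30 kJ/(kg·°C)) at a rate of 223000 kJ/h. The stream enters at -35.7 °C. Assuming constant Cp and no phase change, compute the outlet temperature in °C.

T_out = -7.93 °C

Q = 223000 kJ/h = 3716.7 kJ/min
ΔT = Q/(ṁ·Cp) = 3716.7/(58.2×2.30) = 27.765 K
T_out = -35.7 + 27.765 = -7.9347 °C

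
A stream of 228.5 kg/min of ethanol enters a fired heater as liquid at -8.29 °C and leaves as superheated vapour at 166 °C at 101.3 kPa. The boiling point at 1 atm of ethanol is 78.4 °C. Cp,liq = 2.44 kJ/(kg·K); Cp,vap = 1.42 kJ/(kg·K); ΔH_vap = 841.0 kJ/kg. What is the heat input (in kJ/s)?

liquid -8.29→78.4 °C: 211.52 kJ/kg
vaporisation at 78.4 °C: 841 kJ/kg
vapour 78.4→166 °C: 124.39 kJ/kg
Δh = 211.52 + 841 + 124.39 = 1176.9 kJ/kg
Q = ṁ·Δh = 228.5 kg/min × 1176.9 kJ/kg = 268930 kJ/min
|Q| = 4482.1 kW

Q = 4480 kJ/s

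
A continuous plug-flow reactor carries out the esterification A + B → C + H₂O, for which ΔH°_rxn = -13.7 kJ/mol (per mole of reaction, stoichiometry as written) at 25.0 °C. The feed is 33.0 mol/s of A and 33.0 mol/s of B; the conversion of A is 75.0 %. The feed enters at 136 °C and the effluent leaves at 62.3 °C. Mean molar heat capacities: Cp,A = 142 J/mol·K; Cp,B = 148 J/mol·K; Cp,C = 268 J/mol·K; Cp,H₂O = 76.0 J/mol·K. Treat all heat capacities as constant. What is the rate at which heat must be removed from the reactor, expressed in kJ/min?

Q_out = 59700 kJ/min

Extent of reaction ξ = 0.750 × 33.0 = 24.75 mol/s
Reaction term: ξ·ΔH°_rxn = 24.75 × -13.7 = -339.07 kJ/s
Sensible, feed 136→25 °C: -1062.3 kJ/s
Outlet flows (mol/s): A 8.25, B 8.25, C 24.75, H₂O 24.75
Sensible, products 25→62.3 °C: 406.81 kJ/s
Q = ΔH = -994.53 kJ/s = -994.53 kW
Heat removed = 59672 kJ/min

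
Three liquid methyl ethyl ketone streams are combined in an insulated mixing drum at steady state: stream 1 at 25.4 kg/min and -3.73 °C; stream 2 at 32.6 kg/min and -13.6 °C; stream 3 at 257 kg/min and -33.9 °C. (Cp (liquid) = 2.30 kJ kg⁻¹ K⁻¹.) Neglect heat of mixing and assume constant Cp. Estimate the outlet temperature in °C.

T_out = -29.4 °C

No heat crosses the boundary, so H_out = H_in.
Σ ṁᵢCp,ᵢTᵢ = 25.4×2.30×-3.73 + 32.6×2.30×-13.6 + 257×2.30×-33.9 = -21276
Σ ṁᵢCp,ᵢ = 25.4×2.30 + 32.6×2.30 + 257×2.30 = 724.5
T_out = -21276 / 724.5 = -29.366 °C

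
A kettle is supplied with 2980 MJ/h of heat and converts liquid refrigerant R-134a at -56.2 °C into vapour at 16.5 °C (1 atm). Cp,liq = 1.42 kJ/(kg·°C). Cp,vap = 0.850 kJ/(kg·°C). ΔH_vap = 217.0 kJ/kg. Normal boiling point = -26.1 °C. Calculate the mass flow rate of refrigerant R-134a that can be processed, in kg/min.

ṁ = 168 kg/min

Δh = 1.42×(-26.1−-56.2) + 217.0 + 0.850×(16.5−-26.1) = 295.95 kJ/kg
Q = 2980 MJ/h = 827.78 kJ/s = 49667 kJ/min
ṁ = Q/Δh = 49667 / 295.95 = 167.82 kg/min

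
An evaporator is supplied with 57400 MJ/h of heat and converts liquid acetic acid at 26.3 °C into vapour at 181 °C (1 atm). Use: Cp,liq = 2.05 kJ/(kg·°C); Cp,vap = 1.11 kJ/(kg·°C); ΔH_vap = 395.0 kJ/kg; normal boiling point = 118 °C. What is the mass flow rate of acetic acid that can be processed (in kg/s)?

Δh = 2.05×(118−26.3) + 395.0 + 1.11×(181−118) = 652.91 kJ/kg
Q = 57400 MJ/h = 15944 kJ/s = 15944 kJ/s
ṁ = Q/Δh = 15944 / 652.91 = 24.42 kg/s

ṁ = 24.4 kg/s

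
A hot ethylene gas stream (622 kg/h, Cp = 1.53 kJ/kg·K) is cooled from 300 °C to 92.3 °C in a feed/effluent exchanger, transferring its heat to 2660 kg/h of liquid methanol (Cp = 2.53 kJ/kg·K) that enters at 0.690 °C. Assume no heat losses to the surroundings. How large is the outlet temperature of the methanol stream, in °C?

T_c,out = 30.1 °C

Heat released by hot stream: Q = 622 × 1.53 × (300 − 92.3) = 197660 kJ/h
Energy balance on cold side (adiabatic exchanger): Q = ṁ_c·Cp_c·(T_c,out − T_c,in)
T_c,out = 0.690 + 197660/(2660 × 2.53) = 30.061 °C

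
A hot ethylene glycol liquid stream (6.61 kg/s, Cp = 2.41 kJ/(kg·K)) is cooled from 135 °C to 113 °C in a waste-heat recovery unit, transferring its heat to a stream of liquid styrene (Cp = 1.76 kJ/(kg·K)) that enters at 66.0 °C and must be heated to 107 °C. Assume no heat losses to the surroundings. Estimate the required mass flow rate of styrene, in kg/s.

ṁ_c = 4.86 kg/s

Heat released by hot stream: Q = 6.61 × 2.41 × (135 − 113) = 350.46 kJ/s
Energy balance on cold side (adiabatic exchanger): Q = ṁ_c·Cp_c·(T_c,out − T_c,in)
ṁ_c = 350.46 / [1.76 × (107 − 66.0)] = 4.8567 kg/s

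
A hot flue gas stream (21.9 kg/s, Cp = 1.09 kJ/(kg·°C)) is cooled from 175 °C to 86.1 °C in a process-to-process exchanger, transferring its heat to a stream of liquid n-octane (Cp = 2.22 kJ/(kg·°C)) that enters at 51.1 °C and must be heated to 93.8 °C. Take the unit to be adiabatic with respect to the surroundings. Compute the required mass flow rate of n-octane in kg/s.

ṁ_c = 22.4 kg/s

Heat released by hot stream: Q = 21.9 × 1.09 × (175 − 86.1) = 2122.1 kJ/s
Energy balance on cold side (adiabatic exchanger): Q = ṁ_c·Cp_c·(T_c,out − T_c,in)
ṁ_c = 2122.1 / [2.22 × (93.8 − 51.1)] = 22.387 kg/s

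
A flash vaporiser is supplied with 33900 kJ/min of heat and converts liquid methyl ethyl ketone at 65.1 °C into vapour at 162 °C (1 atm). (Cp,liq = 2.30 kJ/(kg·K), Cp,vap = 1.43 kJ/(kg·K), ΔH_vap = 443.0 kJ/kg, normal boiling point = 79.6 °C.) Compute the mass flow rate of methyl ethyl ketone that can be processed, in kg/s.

ṁ = 0.951 kg/s

Δh = 2.30×(79.6−65.1) + 443.0 + 1.43×(162−79.6) = 594.18 kJ/kg
Q = 33900 kJ/min = 565 kJ/s = 565 kJ/s
ṁ = Q/Δh = 565 / 594.18 = 0.95089 kg/s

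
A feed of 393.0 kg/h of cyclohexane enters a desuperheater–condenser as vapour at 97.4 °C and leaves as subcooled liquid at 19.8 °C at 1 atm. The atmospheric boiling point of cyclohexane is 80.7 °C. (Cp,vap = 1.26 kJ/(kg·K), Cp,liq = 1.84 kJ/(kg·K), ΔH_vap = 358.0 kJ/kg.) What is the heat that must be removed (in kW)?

Q_c = 53.6 kW

vapour 97.4→80.7 °C: -21.042 kJ/kg
condensation at 80.7 °C: -358 kJ/kg
liquid 80.7→19.8 °C: -112.06 kJ/kg
Δh = -21.042 + -358 + -112.06 = -491.1 kJ/kg
Q = ṁ·Δh = 393.0 kg/h × -491.1 kJ/kg = -193000 kJ/h
|Q| = 53.612 kW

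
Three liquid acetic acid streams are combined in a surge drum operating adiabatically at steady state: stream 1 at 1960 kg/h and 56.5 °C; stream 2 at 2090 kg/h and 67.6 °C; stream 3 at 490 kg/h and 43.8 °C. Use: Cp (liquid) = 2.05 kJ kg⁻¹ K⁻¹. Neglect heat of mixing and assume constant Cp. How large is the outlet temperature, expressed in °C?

T_out = 60.2 °C

No heat crosses the boundary, so H_out = H_in.
T_out = Σ ṁᵢCp,ᵢTᵢ / Σ ṁᵢCp,ᵢ
      = 560650 / 9307 = 60.239 °C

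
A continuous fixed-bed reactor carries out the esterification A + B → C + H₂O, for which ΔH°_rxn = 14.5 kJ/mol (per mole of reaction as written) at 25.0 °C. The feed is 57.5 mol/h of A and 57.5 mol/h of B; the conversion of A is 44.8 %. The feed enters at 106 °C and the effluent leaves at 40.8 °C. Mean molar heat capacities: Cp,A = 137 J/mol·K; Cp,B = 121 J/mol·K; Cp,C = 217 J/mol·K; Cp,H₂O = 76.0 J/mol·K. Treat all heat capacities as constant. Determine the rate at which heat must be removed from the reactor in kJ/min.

Extent of reaction ξ = 0.448 × 57.5 = 25.76 mol/h
Reaction term: ξ·ΔH°_rxn = 25.76 × 14.5 = 373.52 kJ/h
Sensible, feed 106→25 °C: -1201.6 kJ/h
Outlet flows (mol/h): A 31.74, B 31.74, C 25.76, H₂O 25.76
Sensible, products 25→40.8 °C: 248.64 kJ/h
Q = ΔH = -579.48 kJ/h = -0.16097 kW
Heat removed = 9.6579 kJ/min

Q_out = 9.66 kJ/min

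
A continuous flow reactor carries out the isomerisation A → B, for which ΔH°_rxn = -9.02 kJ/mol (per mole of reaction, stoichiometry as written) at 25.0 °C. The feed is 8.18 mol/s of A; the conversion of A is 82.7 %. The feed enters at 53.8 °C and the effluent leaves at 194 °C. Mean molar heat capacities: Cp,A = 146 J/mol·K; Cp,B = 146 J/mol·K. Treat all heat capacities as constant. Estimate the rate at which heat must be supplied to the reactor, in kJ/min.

Extent of reaction ξ = 0.827 × 8.18 = 6.7649 mol/s
Reaction term: ξ·ΔH°_rxn = 6.7649 × -9.02 = -61.019 kJ/s
Sensible, feed 53.8→25 °C: -34.395 kJ/s
Outlet flows (mol/s): A 1.4151, B 6.7649
Sensible, products 25→194 °C: 201.83 kJ/s
Q = ΔH = 106.42 kJ/s = 106.42 kW
Heat supplied = 6385.1 kJ/min

Q_in = 6390 kJ/min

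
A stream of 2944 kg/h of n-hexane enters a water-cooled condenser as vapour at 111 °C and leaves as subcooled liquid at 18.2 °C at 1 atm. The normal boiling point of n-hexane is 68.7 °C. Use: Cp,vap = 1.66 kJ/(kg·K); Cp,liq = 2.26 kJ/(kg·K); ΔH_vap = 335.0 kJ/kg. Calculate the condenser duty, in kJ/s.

vapour 111→68.7 °C: -70.218 kJ/kg
condensation at 68.7 °C: -335 kJ/kg
liquid 68.7→18.2 °C: -114.13 kJ/kg
Δh = -70.218 + -335 + -114.13 = -519.35 kJ/kg
Q = ṁ·Δh = 2944 kg/h × -519.35 kJ/kg = -1.529e+06 kJ/h
|Q| = 424.71 kW

Q_c = 425 kJ/s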